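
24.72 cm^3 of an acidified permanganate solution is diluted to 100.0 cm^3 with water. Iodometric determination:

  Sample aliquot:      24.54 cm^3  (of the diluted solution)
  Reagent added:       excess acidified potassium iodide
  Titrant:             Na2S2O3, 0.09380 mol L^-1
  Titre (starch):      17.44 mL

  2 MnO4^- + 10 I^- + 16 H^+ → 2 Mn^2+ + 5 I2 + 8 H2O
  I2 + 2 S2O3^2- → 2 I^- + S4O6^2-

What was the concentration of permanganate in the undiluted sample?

0.05393 mol/L

n(S2O3^2-) = 0.01744 × 0.09380 = 1.636 × 10^-3 mol
n(I2) = n(S2O3^2-)/2 = 8.179 × 10^-4 mol
From the 2:5 ratio, n(MnO4^-) in the aliquot = 2/5 × 8.179 × 10^-4 = 3.272 × 10^-4 mol
[MnO4^-]_dilute = 3.272 × 10^-4 / 0.02454 = 0.01333 mol/L
[MnO4^-]_original = 0.01333 × 100.0/24.72 = 0.05393 mol/L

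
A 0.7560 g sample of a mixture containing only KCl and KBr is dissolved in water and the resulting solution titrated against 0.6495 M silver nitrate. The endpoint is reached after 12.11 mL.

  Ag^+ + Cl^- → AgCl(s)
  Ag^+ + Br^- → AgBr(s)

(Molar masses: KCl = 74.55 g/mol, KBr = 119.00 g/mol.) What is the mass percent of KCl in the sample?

n(AgNO3) = 0.01211 × 0.6495 = 7.865 × 10^-3 mol
Let x = n(KCl), y = n(KBr).
Titrant: 1x + 1y = 7.865 × 10^-3;  mass: 74.55x + 119.00y = 0.7560
Solving, x = 4.049 × 10^-3 mol, y = 3.816 × 10^-3 mol
mass of KCl = 4.049 × 10^-3 × 74.55 = 0.3019 g
% KCl = 0.3019 / 0.7560 × 100 = 39.93 %

39.93 %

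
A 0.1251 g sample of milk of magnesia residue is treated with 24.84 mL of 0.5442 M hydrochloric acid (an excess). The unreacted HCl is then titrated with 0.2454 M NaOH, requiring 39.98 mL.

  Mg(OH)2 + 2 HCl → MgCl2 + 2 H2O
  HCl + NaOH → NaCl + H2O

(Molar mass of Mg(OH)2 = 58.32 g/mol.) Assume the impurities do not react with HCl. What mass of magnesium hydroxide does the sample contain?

0.1081 g

n(HCl) added = 0.02484 × 0.5442 = 0.01352 mol
n(NaOH) used in back-titration = 0.03998 × 0.2454 = 9.811 × 10^-3 mol
n(HCl) left over = 9.811 × 10^-3 mol (1:1 ratio)
n(HCl) consumed by analyte = 0.01352 − 9.811 × 10^-3 = 3.707 × 10^-3 mol
From the 1:2 ratio, n(Mg(OH)2) = 1/2 × 3.707 × 10^-3 = 1.853 × 10^-3 mol
mass of Mg(OH)2 = 1.853 × 10^-3 × 58.32 = 0.1081 g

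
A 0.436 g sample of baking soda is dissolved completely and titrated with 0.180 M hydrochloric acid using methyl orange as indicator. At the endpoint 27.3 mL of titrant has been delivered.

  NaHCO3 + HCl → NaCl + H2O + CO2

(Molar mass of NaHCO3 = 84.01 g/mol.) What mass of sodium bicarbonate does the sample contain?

n(HCl) = 0.0273 L × 0.180 mol/L = 4.91 × 10^-3 mol
n(NaHCO3) = 4.91 × 10^-3 mol (1:1 ratio)
mass of NaHCO3 = 4.91 × 10^-3 × 84.01 g/mol = 0.413 g

0.413 g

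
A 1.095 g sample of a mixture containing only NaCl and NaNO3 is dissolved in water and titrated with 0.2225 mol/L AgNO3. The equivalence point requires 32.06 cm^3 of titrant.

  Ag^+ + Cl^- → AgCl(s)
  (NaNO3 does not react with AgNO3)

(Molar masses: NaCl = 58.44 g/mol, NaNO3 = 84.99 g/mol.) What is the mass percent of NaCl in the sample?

38.07 %

n(AgNO3) = 0.03206 × 0.2225 = 7.133 × 10^-3 mol
Let x = n(NaCl), y = n(NaNO3).
Titrant: 1x = 7.133 × 10^-3;  mass: 58.44x + 84.99y = 1.095
Solving, x = 7.133 × 10^-3 mol, y = 7.979 × 10^-3 mol
mass of NaCl = 7.133 × 10^-3 × 58.44 = 0.4169 g
% NaCl = 0.4169 / 1.095 × 100 = 38.07 %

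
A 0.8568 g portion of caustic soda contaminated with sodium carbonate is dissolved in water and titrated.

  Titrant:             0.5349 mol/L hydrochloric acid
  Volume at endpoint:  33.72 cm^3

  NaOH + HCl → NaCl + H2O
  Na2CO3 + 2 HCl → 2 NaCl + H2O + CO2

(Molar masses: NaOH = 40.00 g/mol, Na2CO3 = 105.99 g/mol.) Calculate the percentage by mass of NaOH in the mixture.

n(HCl) = 0.03372 × 0.5349 = 0.01804 mol
Let x = n(NaOH), y = n(Na2CO3).
Titrant: 1x + 2y = 0.01804;  mass: 40.00x + 105.99y = 0.8568
Solving, x = 7.623 × 10^-3 mol, y = 5.207 × 10^-3 mol
mass of NaOH = 7.623 × 10^-3 × 40.00 = 0.3049 g
% NaOH = 0.3049 / 0.8568 × 100 = 35.59 %

35.59 %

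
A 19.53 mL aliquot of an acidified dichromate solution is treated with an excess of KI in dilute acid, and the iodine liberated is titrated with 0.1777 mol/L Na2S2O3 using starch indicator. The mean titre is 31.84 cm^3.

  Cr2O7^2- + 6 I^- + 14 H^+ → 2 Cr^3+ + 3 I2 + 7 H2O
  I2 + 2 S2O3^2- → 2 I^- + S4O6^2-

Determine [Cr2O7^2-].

n(S2O3^2-) = 0.03184 × 0.1777 = 5.658 × 10^-3 mol
n(I2) = n(S2O3^2-)/2 = 2.829 × 10^-3 mol
From the 1:3 ratio, n(Cr2O7^2-) in the aliquot = 1/3 × 2.829 × 10^-3 = 9.430 × 10^-4 mol
[Cr2O7^2-] = 9.430 × 10^-4 / 0.01953 = 0.04828 mol/L

0.04828 mol/L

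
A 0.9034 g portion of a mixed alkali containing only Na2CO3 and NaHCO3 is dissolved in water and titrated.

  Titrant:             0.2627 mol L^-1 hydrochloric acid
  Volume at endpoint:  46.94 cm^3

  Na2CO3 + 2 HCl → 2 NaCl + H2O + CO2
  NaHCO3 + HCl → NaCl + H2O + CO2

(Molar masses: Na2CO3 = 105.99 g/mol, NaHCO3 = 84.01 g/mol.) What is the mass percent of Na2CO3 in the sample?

25.07 %

n(HCl) = 0.04694 × 0.2627 = 0.01233 mol
Let x = n(Na2CO3), y = n(NaHCO3).
Titrant: 2x + 1y = 0.01233;  mass: 105.99x + 84.01y = 0.9034
Solving, x = 2.137 × 10^-3 mol, y = 8.058 × 10^-3 mol
mass of Na2CO3 = 2.137 × 10^-3 × 105.99 = 0.2265 g
% Na2CO3 = 0.2265 / 0.9034 × 100 = 25.07 %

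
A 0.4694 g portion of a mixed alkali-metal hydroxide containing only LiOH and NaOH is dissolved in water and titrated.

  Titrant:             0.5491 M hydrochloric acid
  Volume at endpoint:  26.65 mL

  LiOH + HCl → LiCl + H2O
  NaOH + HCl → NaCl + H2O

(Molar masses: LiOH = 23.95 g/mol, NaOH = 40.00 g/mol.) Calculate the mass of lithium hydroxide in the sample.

0.1730 g

n(HCl) = 0.02665 × 0.5491 = 0.01463 mol
Let x = n(LiOH), y = n(NaOH).
Titrant: 1x + 1y = 0.01463;  mass: 23.95x + 40.00y = 0.4694
Solving, x = 7.224 × 10^-3 mol, y = 7.410 × 10^-3 mol
mass of LiOH = 7.224 × 10^-3 × 23.95 = 0.1730 g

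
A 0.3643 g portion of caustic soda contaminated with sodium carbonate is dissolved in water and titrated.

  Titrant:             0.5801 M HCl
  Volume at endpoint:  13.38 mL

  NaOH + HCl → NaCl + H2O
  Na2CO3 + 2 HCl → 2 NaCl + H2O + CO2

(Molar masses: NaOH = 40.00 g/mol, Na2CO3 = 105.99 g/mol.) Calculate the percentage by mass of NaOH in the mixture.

39.74 %

n(HCl) = 0.01338 × 0.5801 = 7.762 × 10^-3 mol
Let x = n(NaOH), y = n(Na2CO3).
Titrant: 1x + 2y = 7.762 × 10^-3;  mass: 40.00x + 105.99y = 0.3643
Solving, x = 3.619 × 10^-3 mol, y = 2.071 × 10^-3 mol
mass of NaOH = 3.619 × 10^-3 × 40.00 = 0.1448 g
% NaOH = 0.1448 / 0.3643 × 100 = 39.74 %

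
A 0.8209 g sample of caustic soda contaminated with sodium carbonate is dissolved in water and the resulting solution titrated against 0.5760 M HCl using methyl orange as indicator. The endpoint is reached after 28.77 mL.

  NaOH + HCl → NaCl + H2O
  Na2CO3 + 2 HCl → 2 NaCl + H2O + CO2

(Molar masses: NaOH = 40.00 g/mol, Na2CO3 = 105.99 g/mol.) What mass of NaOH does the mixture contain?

n(HCl) = 0.02877 × 0.5760 = 0.01657 mol
Let x = n(NaOH), y = n(Na2CO3).
Titrant: 1x + 2y = 0.01657;  mass: 40.00x + 105.99y = 0.8209
Solving, x = 4.410 × 10^-3 mol, y = 6.081 × 10^-3 mol
mass of NaOH = 4.410 × 10^-3 × 40.00 = 0.1764 g

0.1764 g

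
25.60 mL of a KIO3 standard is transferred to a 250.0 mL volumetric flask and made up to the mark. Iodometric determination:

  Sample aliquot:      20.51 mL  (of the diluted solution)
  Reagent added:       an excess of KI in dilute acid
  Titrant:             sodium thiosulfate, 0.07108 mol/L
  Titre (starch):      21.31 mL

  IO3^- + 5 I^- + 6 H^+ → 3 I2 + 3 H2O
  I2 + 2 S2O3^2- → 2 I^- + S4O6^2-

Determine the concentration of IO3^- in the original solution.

0.1202 mol/L

n(S2O3^2-) = 0.02131 × 0.07108 = 1.515 × 10^-3 mol
n(I2) = n(S2O3^2-)/2 = 7.574 × 10^-4 mol
From the 1:3 ratio, n(IO3^-) in the aliquot = 1/3 × 7.574 × 10^-4 = 2.525 × 10^-4 mol
[IO3^-]_dilute = 2.525 × 10^-4 / 0.02051 = 0.01231 mol/L
[IO3^-]_original = 0.01231 × 250.0/25.60 = 0.1202 mol/L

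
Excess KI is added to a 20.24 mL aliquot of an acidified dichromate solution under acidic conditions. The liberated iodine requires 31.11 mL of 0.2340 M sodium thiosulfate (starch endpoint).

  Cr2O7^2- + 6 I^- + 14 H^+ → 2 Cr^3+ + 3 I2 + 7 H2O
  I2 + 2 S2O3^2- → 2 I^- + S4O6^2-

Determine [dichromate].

n(S2O3^2-) = 0.03111 × 0.2340 = 7.280 × 10^-3 mol
n(I2) = n(S2O3^2-)/2 = 3.640 × 10^-3 mol
From the 1:3 ratio, n(Cr2O7^2-) in the aliquot = 1/3 × 3.640 × 10^-3 = 1.213 × 10^-3 mol
[Cr2O7^2-] = 1.213 × 10^-3 / 0.02024 = 0.05995 mol/L

0.05995 M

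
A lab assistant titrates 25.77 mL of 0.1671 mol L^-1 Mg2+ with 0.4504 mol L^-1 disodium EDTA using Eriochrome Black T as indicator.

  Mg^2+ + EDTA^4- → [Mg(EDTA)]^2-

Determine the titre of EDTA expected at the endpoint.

n(Mg2+) = 0.02577 L × 0.1671 mol/L = 4.306 × 10^-3 mol
n(EDTA) = 4.306 × 10^-3 mol (1:1 stoichiometry)
V(EDTA) = 4.306 × 10^-3 mol / 0.4504 mol/L = 0.009561 L = 9.561 mL

9.561 mL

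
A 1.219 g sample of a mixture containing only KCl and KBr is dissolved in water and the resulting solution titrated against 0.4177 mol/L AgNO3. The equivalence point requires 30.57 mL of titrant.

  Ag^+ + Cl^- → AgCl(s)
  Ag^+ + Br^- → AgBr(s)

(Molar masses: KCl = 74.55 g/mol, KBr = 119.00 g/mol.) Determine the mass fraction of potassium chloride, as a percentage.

n(AgNO3) = 0.03057 × 0.4177 = 0.01277 mol
Let x = n(KCl), y = n(KBr).
Titrant: 1x + 1y = 0.01277;  mass: 74.55x + 119.00y = 1.219
Solving, x = 6.761 × 10^-3 mol, y = 6.008 × 10^-3 mol
mass of KCl = 6.761 × 10^-3 × 74.55 = 0.5040 g
% KCl = 0.5040 / 1.219 × 100 = 41.35 %

41.35 %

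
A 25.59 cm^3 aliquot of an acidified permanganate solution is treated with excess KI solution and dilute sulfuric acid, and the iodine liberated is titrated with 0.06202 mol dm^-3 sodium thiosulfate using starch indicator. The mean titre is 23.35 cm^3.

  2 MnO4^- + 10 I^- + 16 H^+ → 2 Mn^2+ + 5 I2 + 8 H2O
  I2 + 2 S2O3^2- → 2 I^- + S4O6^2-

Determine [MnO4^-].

0.01132 mol/L

n(S2O3^2-) = 0.02335 × 0.06202 = 1.448 × 10^-3 mol
n(I2) = n(S2O3^2-)/2 = 7.241 × 10^-4 mol
From the 2:5 ratio, n(MnO4^-) in the aliquot = 2/5 × 7.241 × 10^-4 = 2.896 × 10^-4 mol
[MnO4^-] = 2.896 × 10^-4 / 0.02559 = 0.01132 mol/L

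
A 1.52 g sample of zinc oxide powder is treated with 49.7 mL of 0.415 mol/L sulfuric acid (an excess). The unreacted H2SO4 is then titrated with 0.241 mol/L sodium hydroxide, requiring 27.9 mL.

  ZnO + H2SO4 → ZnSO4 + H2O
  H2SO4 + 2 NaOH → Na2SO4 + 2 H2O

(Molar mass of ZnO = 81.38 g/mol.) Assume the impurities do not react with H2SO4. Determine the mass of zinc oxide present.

1.40 g

n(H2SO4) added = 0.0497 × 0.415 = 0.0206 mol
n(NaOH) used in back-titration = 0.0279 × 0.241 = 6.72 × 10^-3 mol
From the 1:2 ratio, n(H2SO4) left over = 1/2 × 6.72 × 10^-3 = 3.36 × 10^-3 mol
n(H2SO4) consumed by analyte = 0.0206 − 3.36 × 10^-3 = 0.0173 mol
n(ZnO) = 0.0173 mol (1:1 ratio)
mass of ZnO = 0.0173 × 81.38 = 1.40 g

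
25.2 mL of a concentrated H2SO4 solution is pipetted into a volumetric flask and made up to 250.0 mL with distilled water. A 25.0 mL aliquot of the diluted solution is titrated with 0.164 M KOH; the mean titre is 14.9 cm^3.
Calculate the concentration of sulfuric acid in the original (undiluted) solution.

0.485 M

H2SO4 + 2 KOH → K2SO4 + 2 H2O
n(KOH) = 0.0149 × 0.164 = 2.44 × 10^-3 mol
From the 1:2 ratio, n(H2SO4) in the aliquot = 1/2 × 2.44 × 10^-3 = 1.22 × 10^-3 mol
[H2SO4]_dilute = 1.22 × 10^-3 / 0.0250 = 0.0489 mol/L
Dilution factor = 250.0 / 25.2 = 9.921
[H2SO4]_stock = 0.0489 × 9.921 = 0.485 mol/L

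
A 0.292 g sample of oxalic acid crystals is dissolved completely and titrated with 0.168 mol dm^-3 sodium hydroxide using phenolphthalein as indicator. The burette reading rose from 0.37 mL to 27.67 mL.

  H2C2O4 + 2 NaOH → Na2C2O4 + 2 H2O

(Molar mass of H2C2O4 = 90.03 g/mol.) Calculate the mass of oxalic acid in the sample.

0.206 g

n(NaOH) = 0.0273 L × 0.168 mol/L = 4.59 × 10^-3 mol
From the 1:2 ratio, n(H2C2O4) = 1/2 × 4.59 × 10^-3 = 2.29 × 10^-3 mol
mass of H2C2O4 = 2.29 × 10^-3 × 90.03 g/mol = 0.206 g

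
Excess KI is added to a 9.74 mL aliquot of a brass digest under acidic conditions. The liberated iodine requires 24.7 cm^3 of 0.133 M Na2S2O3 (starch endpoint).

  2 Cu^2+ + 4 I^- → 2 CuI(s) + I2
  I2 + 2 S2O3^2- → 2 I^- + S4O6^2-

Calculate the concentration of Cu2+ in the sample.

0.337 M

n(S2O3^2-) = 0.0247 × 0.133 = 3.29 × 10^-3 mol
n(I2) = n(S2O3^2-)/2 = 1.64 × 10^-3 mol
From the 2:1 ratio, n(Cu2+) in the aliquot = 2/1 × 1.64 × 10^-3 = 3.29 × 10^-3 mol
[Cu2+] = 3.29 × 10^-3 / 0.00974 = 0.337 mol/L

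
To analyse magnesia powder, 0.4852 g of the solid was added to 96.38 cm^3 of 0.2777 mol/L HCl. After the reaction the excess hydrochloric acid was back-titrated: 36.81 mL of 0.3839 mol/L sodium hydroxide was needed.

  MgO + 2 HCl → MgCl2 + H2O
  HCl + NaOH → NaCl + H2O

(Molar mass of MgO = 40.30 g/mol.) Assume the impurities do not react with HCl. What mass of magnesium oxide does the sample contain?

n(HCl) added = 0.09638 × 0.2777 = 0.02676 mol
n(NaOH) used in back-titration = 0.03681 × 0.3839 = 0.01413 mol
n(HCl) left over = 0.01413 mol (1:1 ratio)
n(HCl) consumed by analyte = 0.02676 − 0.01413 = 0.01263 mol
From the 1:2 ratio, n(MgO) = 1/2 × 0.01263 = 6.317 × 10^-3 mol
mass of MgO = 6.317 × 10^-3 × 40.30 = 0.2546 g

0.2546 g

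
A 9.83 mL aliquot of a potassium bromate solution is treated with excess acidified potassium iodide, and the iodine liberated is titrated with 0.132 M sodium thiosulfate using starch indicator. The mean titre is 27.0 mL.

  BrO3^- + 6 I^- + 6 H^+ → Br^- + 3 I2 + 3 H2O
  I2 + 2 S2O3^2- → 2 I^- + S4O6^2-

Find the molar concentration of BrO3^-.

n(S2O3^2-) = 0.0270 × 0.132 = 3.56 × 10^-3 mol
n(I2) = n(S2O3^2-)/2 = 1.78 × 10^-3 mol
From the 1:3 ratio, n(BrO3^-) in the aliquot = 1/3 × 1.78 × 10^-3 = 5.94 × 10^-4 mol
[BrO3^-] = 5.94 × 10^-4 / 0.00983 = 0.0604 mol/L

0.0604 M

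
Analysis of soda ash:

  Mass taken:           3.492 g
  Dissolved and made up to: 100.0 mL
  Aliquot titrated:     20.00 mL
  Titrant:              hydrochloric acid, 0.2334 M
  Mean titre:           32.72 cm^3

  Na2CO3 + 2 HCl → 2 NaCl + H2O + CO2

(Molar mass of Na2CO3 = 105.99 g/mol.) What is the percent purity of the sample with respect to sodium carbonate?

n(HCl) per titration = 0.03272 × 0.2334 = 7.637 × 10^-3 mol
From the 1:2 ratio, n(Na2CO3) in each aliquot = 1/2 × 7.637 × 10^-3 = 3.818 × 10^-3 mol
n(Na2CO3) in the whole flask = 3.818 × 10^-3 × 100.0/20.00 = 0.01909 mol
mass of Na2CO3 = 0.01909 × 105.99 = 2.024 g
% Na2CO3 = 2.024 / 3.492 × 100 = 57.95 %

57.95 %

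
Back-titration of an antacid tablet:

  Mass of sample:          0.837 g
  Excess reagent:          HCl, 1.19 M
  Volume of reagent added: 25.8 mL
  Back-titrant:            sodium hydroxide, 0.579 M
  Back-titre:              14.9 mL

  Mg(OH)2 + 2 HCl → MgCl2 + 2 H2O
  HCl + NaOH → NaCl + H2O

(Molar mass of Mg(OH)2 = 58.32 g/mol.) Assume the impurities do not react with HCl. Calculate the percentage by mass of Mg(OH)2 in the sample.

n(HCl) added = 0.0258 × 1.19 = 0.0307 mol
n(NaOH) used in back-titration = 0.0149 × 0.579 = 8.63 × 10^-3 mol
n(HCl) left over = 8.63 × 10^-3 mol (1:1 ratio)
n(HCl) consumed by analyte = 0.0307 − 8.63 × 10^-3 = 0.0221 mol
From the 1:2 ratio, n(Mg(OH)2) = 1/2 × 0.0221 = 0.0110 mol
mass of Mg(OH)2 = 0.0110 × 58.32 = 0.644 g
% Mg(OH)2 = 0.644 / 0.837 × 100 = 76.9 %

76.9 %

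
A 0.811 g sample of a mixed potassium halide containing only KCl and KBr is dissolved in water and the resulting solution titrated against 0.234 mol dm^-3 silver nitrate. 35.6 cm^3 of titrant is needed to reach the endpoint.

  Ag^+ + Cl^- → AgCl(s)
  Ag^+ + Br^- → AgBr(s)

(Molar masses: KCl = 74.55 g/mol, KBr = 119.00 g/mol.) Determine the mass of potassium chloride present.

0.302 g

n(AgNO3) = 0.0356 × 0.234 = 8.33 × 10^-3 mol
Let x = n(KCl), y = n(KBr).
Titrant: 1x + 1y = 8.33 × 10^-3;  mass: 74.55x + 119.00y = 0.811
Solving, x = 4.06 × 10^-3 mol, y = 4.27 × 10^-3 mol
mass of KCl = 4.06 × 10^-3 × 74.55 = 0.302 g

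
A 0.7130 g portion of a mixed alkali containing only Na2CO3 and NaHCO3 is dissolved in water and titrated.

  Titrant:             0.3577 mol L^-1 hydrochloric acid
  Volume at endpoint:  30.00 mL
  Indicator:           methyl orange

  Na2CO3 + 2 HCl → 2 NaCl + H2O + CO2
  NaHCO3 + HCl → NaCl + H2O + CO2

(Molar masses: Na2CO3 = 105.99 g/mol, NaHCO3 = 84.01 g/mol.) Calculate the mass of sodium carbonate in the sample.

0.3221 g

n(HCl) = 0.03000 × 0.3577 = 0.01073 mol
Let x = n(Na2CO3), y = n(NaHCO3).
Titrant: 2x + 1y = 0.01073;  mass: 105.99x + 84.01y = 0.7130
Solving, x = 3.039 × 10^-3 mol, y = 4.653 × 10^-3 mol
mass of Na2CO3 = 3.039 × 10^-3 × 105.99 = 0.3221 g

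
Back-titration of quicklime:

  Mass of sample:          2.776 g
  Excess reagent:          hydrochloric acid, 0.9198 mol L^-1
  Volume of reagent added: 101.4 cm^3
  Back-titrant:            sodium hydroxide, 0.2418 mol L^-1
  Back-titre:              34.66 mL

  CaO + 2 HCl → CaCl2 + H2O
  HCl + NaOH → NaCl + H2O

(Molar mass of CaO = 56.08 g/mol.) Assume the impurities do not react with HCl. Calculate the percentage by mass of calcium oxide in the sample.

85.74 %

n(HCl) added = 0.1014 × 0.9198 = 0.09327 mol
n(NaOH) used in back-titration = 0.03466 × 0.2418 = 8.381 × 10^-3 mol
n(HCl) left over = 8.381 × 10^-3 mol (1:1 ratio)
n(HCl) consumed by analyte = 0.09327 − 8.381 × 10^-3 = 0.08489 mol
From the 1:2 ratio, n(CaO) = 1/2 × 0.08489 = 0.04244 mol
mass of CaO = 0.04244 × 56.08 = 2.380 g
% CaO = 2.380 / 2.776 × 100 = 85.74 %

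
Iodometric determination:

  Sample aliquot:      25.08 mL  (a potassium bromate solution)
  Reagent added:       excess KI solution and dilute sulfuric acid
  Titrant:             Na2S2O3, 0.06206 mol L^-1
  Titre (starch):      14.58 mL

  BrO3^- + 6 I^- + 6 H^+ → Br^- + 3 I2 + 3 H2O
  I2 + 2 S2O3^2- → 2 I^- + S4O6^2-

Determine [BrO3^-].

0.006013 mol/L

n(S2O3^2-) = 0.01458 × 0.06206 = 9.048 × 10^-4 mol
n(I2) = n(S2O3^2-)/2 = 4.524 × 10^-4 mol
From the 1:3 ratio, n(BrO3^-) in the aliquot = 1/3 × 4.524 × 10^-4 = 1.508 × 10^-4 mol
[BrO3^-] = 1.508 × 10^-4 / 0.02508 = 0.006013 mol/L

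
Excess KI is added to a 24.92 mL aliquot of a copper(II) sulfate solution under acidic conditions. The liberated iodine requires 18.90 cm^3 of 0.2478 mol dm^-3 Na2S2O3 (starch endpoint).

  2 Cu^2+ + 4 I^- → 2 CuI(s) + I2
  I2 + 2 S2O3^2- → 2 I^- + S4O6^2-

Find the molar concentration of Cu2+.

n(S2O3^2-) = 0.01890 × 0.2478 = 4.683 × 10^-3 mol
n(I2) = n(S2O3^2-)/2 = 2.342 × 10^-3 mol
From the 2:1 ratio, n(Cu2+) in the aliquot = 2/1 × 2.342 × 10^-3 = 4.683 × 10^-3 mol
[Cu2+] = 4.683 × 10^-3 / 0.02492 = 0.1879 mol/L

0.1879 mol/L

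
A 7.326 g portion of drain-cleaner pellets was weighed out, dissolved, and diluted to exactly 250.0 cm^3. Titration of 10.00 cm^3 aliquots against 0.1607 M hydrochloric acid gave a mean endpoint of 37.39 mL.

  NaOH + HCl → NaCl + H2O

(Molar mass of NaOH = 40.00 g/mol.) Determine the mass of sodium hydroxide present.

n(HCl) per titration = 0.03739 × 0.1607 = 6.009 × 10^-3 mol
n(NaOH) in each aliquot = 6.009 × 10^-3 mol (1:1 ratio)
n(NaOH) in the whole flask = 6.009 × 10^-3 × 250.0/10.00 = 0.1502 mol
mass of NaOH = 0.1502 × 40.00 = 6.009 g

6.009 g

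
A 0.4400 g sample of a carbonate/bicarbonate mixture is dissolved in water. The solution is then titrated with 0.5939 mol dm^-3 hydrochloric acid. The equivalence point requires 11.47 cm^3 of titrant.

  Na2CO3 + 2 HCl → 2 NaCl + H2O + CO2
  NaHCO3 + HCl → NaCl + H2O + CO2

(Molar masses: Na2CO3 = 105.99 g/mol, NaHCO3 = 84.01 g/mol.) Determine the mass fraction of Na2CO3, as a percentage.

51.37 %

n(HCl) = 0.01147 × 0.5939 = 6.812 × 10^-3 mol
Let x = n(Na2CO3), y = n(NaHCO3).
Titrant: 2x + 1y = 6.812 × 10^-3;  mass: 105.99x + 84.01y = 0.4400
Solving, x = 2.132 × 10^-3 mol, y = 2.547 × 10^-3 mol
mass of Na2CO3 = 2.132 × 10^-3 × 105.99 = 0.2260 g
% Na2CO3 = 0.2260 / 0.4400 × 100 = 51.37 %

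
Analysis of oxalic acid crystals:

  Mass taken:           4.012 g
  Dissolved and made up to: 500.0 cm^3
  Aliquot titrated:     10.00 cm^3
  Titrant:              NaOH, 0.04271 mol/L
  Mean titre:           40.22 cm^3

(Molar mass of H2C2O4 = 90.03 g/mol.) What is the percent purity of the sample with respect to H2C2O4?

96.37 %

H2C2O4 + 2 NaOH → Na2C2O4 + 2 H2O
n(NaOH) per titration = 0.04022 × 0.04271 = 1.718 × 10^-3 mol
From the 1:2 ratio, n(H2C2O4) in each aliquot = 1/2 × 1.718 × 10^-3 = 8.589 × 10^-4 mol
n(H2C2O4) in the whole flask = 8.589 × 10^-4 × 500.0/10.00 = 0.04294 mol
mass of H2C2O4 = 0.04294 × 90.03 = 3.866 g
% H2C2O4 = 3.866 / 4.012 × 100 = 96.37 %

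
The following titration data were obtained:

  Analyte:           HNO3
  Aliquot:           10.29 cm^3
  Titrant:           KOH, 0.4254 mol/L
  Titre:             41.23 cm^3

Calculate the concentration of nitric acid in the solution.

1.704 mol/L

HNO3 + KOH → KNO3 + H2O
n(KOH) = 0.04123 L × 0.4254 mol/L = 0.01754 mol
n(HNO3) = 0.01754 mol (1:1 mole ratio)
[HNO3] = 0.01754 mol / 0.01029 L = 1.704 mol/L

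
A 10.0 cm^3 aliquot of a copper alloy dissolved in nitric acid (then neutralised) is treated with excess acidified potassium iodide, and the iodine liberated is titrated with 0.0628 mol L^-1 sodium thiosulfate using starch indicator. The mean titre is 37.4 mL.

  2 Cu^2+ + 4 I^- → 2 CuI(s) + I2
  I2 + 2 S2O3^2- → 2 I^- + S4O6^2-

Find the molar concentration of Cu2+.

n(S2O3^2-) = 0.0374 × 0.0628 = 2.35 × 10^-3 mol
n(I2) = n(S2O3^2-)/2 = 1.17 × 10^-3 mol
From the 2:1 ratio, n(Cu2+) in the aliquot = 2/1 × 1.17 × 10^-3 = 2.35 × 10^-3 mol
[Cu2+] = 2.35 × 10^-3 / 0.0100 = 0.235 mol/L

0.235 mol/L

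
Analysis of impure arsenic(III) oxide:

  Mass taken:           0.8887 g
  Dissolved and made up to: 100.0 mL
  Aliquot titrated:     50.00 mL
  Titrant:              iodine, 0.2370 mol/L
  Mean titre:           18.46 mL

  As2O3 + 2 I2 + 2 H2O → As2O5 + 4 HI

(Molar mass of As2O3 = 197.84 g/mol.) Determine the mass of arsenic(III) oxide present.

n(I2) per titration = 0.01846 × 0.2370 = 4.375 × 10^-3 mol
From the 1:2 ratio, n(As2O3) in each aliquot = 1/2 × 4.375 × 10^-3 = 2.188 × 10^-3 mol
n(As2O3) in the whole flask = 2.188 × 10^-3 × 100.0/50.00 = 4.375 × 10^-3 mol
mass of As2O3 = 4.375 × 10^-3 × 197.84 = 0.8656 g

0.8656 g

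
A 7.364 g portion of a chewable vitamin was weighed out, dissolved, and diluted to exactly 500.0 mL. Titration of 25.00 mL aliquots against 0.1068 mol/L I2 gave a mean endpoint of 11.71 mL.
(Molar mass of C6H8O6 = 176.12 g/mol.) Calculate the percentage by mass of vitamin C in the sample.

59.82 %

C6H8O6 + I2 → C6H6O6 + 2 HI
n(I2) per titration = 0.01171 × 0.1068 = 1.251 × 10^-3 mol
n(C6H8O6) in each aliquot = 1.251 × 10^-3 mol (1:1 ratio)
n(C6H8O6) in the whole flask = 1.251 × 10^-3 × 500.0/25.00 = 0.02501 mol
mass of C6H8O6 = 0.02501 × 176.12 = 4.405 g
% C6H8O6 = 4.405 / 7.364 × 100 = 59.82 %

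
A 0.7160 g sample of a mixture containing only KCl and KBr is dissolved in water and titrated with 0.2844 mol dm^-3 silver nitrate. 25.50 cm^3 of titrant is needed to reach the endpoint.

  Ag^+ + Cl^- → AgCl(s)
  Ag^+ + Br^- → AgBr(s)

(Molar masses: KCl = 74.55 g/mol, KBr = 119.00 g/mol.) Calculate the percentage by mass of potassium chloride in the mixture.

34.44 %

n(AgNO3) = 0.02550 × 0.2844 = 7.252 × 10^-3 mol
Let x = n(KCl), y = n(KBr).
Titrant: 1x + 1y = 7.252 × 10^-3;  mass: 74.55x + 119.00y = 0.7160
Solving, x = 3.307 × 10^-3 mol, y = 3.945 × 10^-3 mol
mass of KCl = 3.307 × 10^-3 × 74.55 = 0.2466 g
% KCl = 0.2466 / 0.7160 × 100 = 34.44 %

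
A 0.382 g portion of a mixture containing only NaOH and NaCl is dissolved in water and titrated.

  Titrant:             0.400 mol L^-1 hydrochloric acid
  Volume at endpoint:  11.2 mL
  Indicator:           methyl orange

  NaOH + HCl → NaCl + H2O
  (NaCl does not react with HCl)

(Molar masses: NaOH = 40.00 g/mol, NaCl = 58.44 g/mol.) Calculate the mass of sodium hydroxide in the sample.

n(HCl) = 0.0112 × 0.400 = 4.48 × 10^-3 mol
Let x = n(NaOH), y = n(NaCl).
Titrant: 1x = 4.48 × 10^-3;  mass: 40.00x + 58.44y = 0.382
Solving, x = 4.48 × 10^-3 mol, y = 3.47 × 10^-3 mol
mass of NaOH = 4.48 × 10^-3 × 40.00 = 0.179 g

0.179 g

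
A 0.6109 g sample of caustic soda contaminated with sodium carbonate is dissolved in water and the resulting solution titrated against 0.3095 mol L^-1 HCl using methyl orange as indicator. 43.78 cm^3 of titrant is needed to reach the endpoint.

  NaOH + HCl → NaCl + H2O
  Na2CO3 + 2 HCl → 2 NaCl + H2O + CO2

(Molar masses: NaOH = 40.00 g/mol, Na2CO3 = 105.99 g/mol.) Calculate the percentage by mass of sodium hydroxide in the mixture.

54.00 %

n(HCl) = 0.04378 × 0.3095 = 0.01355 mol
Let x = n(NaOH), y = n(Na2CO3).
Titrant: 1x + 2y = 0.01355;  mass: 40.00x + 105.99y = 0.6109
Solving, x = 8.248 × 10^-3 mol, y = 2.651 × 10^-3 mol
mass of NaOH = 8.248 × 10^-3 × 40.00 = 0.3299 g
% NaOH = 0.3299 / 0.6109 × 100 = 54.00 %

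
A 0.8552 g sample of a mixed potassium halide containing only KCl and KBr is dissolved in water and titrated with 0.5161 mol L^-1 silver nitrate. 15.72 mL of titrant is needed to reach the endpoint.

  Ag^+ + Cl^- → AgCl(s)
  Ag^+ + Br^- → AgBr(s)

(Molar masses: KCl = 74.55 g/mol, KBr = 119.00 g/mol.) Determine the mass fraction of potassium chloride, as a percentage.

21.62 %

n(AgNO3) = 0.01572 × 0.5161 = 8.113 × 10^-3 mol
Let x = n(KCl), y = n(KBr).
Titrant: 1x + 1y = 8.113 × 10^-3;  mass: 74.55x + 119.00y = 0.8552
Solving, x = 2.480 × 10^-3 mol, y = 5.633 × 10^-3 mol
mass of KCl = 2.480 × 10^-3 × 74.55 = 0.1849 g
% KCl = 0.1849 / 0.8552 × 100 = 21.62 %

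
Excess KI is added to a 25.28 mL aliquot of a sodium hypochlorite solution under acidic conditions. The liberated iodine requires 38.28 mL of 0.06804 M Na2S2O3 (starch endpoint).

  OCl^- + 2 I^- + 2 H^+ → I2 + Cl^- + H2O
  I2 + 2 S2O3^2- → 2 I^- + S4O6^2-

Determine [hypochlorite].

0.05151 M

n(S2O3^2-) = 0.03828 × 0.06804 = 2.605 × 10^-3 mol
n(I2) = n(S2O3^2-)/2 = 1.302 × 10^-3 mol
n(OCl^-) in the aliquot = 1.302 × 10^-3 mol (1:1 ratio)
[OCl^-] = 1.302 × 10^-3 / 0.02528 = 0.05151 mol/L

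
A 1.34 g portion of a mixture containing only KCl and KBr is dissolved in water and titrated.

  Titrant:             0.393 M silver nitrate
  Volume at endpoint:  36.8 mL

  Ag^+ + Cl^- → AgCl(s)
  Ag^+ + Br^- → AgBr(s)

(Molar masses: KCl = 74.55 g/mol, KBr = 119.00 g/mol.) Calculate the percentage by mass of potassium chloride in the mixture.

47.7 %

n(AgNO3) = 0.0368 × 0.393 = 0.0145 mol
Let x = n(KCl), y = n(KBr).
Titrant: 1x + 1y = 0.0145;  mass: 74.55x + 119.00y = 1.34
Solving, x = 8.57 × 10^-3 mol, y = 5.89 × 10^-3 mol
mass of KCl = 8.57 × 10^-3 × 74.55 = 0.639 g
% KCl = 0.639 / 1.34 × 100 = 47.7 %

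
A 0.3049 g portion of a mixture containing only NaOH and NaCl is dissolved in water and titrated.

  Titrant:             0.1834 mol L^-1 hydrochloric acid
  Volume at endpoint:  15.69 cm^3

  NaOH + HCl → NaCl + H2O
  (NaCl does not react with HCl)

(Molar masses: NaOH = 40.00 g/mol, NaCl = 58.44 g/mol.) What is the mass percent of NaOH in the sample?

37.75 %

n(HCl) = 0.01569 × 0.1834 = 2.878 × 10^-3 mol
Let x = n(NaOH), y = n(NaCl).
Titrant: 1x = 2.878 × 10^-3;  mass: 40.00x + 58.44y = 0.3049
Solving, x = 2.878 × 10^-3 mol, y = 3.248 × 10^-3 mol
mass of NaOH = 2.878 × 10^-3 × 40.00 = 0.1151 g
% NaOH = 0.1151 / 0.3049 × 100 = 37.75 %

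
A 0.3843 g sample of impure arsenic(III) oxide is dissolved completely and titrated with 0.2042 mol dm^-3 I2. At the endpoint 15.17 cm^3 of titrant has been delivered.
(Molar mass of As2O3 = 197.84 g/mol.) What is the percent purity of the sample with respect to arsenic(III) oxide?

79.74 %

As2O3 + 2 I2 + 2 H2O → As2O5 + 4 HI
n(I2) = 0.01517 L × 0.2042 mol/L = 3.098 × 10^-3 mol
From the 1:2 ratio, n(As2O3) = 1/2 × 3.098 × 10^-3 = 1.549 × 10^-3 mol
mass of As2O3 = 1.549 × 10^-3 × 197.84 g/mol = 0.3064 g
% As2O3 = 0.3064 / 0.3843 × 100 = 79.74 %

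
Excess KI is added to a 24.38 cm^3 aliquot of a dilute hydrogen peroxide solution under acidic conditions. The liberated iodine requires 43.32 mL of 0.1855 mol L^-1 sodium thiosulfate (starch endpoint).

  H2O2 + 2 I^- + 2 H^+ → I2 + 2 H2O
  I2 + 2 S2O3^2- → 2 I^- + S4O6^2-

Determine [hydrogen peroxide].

0.1648 mol/L

n(S2O3^2-) = 0.04332 × 0.1855 = 8.036 × 10^-3 mol
n(I2) = n(S2O3^2-)/2 = 4.018 × 10^-3 mol
n(H2O2) in the aliquot = 4.018 × 10^-3 mol (1:1 ratio)
[H2O2] = 4.018 × 10^-3 / 0.02438 = 0.1648 mol/L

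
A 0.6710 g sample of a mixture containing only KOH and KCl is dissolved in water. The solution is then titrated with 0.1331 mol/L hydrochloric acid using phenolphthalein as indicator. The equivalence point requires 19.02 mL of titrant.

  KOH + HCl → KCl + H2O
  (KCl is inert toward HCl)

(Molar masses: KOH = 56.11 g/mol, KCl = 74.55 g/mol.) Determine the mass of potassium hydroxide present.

0.1420 g

n(HCl) = 0.01902 × 0.1331 = 2.532 × 10^-3 mol
Let x = n(KOH), y = n(KCl).
Titrant: 1x = 2.532 × 10^-3;  mass: 56.11x + 74.55y = 0.6710
Solving, x = 2.532 × 10^-3 mol, y = 7.095 × 10^-3 mol
mass of KOH = 2.532 × 10^-3 × 56.11 = 0.1420 g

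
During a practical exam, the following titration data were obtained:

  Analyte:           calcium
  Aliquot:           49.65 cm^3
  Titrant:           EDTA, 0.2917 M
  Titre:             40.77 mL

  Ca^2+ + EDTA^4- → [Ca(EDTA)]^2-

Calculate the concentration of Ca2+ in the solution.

n(EDTA) = 0.04077 L × 0.2917 mol/L = 0.01189 mol
n(Ca2+) = 0.01189 mol (1:1 mole ratio)
[Ca2+] = 0.01189 mol / 0.04965 L = 0.2395 mol/L

0.2395 M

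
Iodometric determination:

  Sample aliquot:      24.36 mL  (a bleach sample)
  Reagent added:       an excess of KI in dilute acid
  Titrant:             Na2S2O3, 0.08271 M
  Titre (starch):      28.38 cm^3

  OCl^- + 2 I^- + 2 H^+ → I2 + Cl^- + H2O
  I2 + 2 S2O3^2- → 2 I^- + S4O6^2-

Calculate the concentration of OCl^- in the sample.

n(S2O3^2-) = 0.02838 × 0.08271 = 2.347 × 10^-3 mol
n(I2) = n(S2O3^2-)/2 = 1.174 × 10^-3 mol
n(OCl^-) in the aliquot = 1.174 × 10^-3 mol (1:1 ratio)
[OCl^-] = 1.174 × 10^-3 / 0.02436 = 0.04818 mol/L

0.04818 M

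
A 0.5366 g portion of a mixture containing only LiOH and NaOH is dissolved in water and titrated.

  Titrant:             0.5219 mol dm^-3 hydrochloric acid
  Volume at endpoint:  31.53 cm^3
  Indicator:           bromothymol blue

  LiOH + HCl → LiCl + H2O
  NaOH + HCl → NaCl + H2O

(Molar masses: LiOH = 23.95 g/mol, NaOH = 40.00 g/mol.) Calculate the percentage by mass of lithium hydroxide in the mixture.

33.82 %

n(HCl) = 0.03153 × 0.5219 = 0.01646 mol
Let x = n(LiOH), y = n(NaOH).
Titrant: 1x + 1y = 0.01646;  mass: 23.95x + 40.00y = 0.5366
Solving, x = 7.578 × 10^-3 mol, y = 8.878 × 10^-3 mol
mass of LiOH = 7.578 × 10^-3 × 23.95 = 0.1815 g
% LiOH = 0.1815 / 0.5366 × 100 = 33.82 %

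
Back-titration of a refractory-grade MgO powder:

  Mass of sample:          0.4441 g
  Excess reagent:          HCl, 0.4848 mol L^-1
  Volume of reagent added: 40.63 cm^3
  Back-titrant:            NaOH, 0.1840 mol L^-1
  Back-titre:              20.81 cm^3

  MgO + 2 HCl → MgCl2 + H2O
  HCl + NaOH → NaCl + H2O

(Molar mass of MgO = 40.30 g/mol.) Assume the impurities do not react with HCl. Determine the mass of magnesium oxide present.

n(HCl) added = 0.04063 × 0.4848 = 0.01970 mol
n(NaOH) used in back-titration = 0.02081 × 0.1840 = 3.829 × 10^-3 mol
n(HCl) left over = 3.829 × 10^-3 mol (1:1 ratio)
n(HCl) consumed by analyte = 0.01970 − 3.829 × 10^-3 = 0.01587 mol
From the 1:2 ratio, n(MgO) = 1/2 × 0.01587 = 7.934 × 10^-3 mol
mass of MgO = 7.934 × 10^-3 × 40.30 = 0.3197 g

0.3197 g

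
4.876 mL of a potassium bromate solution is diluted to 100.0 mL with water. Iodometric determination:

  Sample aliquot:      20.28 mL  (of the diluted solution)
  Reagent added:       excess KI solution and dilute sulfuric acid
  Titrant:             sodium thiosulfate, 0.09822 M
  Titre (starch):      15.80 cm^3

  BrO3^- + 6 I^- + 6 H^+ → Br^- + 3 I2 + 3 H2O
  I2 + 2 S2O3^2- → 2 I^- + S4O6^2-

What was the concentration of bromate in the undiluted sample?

0.2616 M

n(S2O3^2-) = 0.01580 × 0.09822 = 1.552 × 10^-3 mol
n(I2) = n(S2O3^2-)/2 = 7.759 × 10^-4 mol
From the 1:3 ratio, n(BrO3^-) in the aliquot = 1/3 × 7.759 × 10^-4 = 2.586 × 10^-4 mol
[BrO3^-]_dilute = 2.586 × 10^-4 / 0.02028 = 0.01275 mol/L
[BrO3^-]_original = 0.01275 × 100.0/4.876 = 0.2616 mol/L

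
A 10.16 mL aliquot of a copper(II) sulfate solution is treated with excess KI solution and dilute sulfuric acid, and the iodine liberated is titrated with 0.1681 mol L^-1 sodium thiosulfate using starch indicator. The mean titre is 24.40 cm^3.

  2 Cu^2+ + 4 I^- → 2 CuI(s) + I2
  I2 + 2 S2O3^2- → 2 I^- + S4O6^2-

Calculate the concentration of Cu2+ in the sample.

0.4037 mol/L

n(S2O3^2-) = 0.02440 × 0.1681 = 4.102 × 10^-3 mol
n(I2) = n(S2O3^2-)/2 = 2.051 × 10^-3 mol
From the 2:1 ratio, n(Cu2+) in the aliquot = 2/1 × 2.051 × 10^-3 = 4.102 × 10^-3 mol
[Cu2+] = 4.102 × 10^-3 / 0.01016 = 0.4037 mol/L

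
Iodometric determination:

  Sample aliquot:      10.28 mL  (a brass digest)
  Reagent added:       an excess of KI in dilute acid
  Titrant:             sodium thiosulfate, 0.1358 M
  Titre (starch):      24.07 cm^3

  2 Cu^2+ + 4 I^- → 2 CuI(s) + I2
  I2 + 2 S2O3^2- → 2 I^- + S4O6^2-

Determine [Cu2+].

n(S2O3^2-) = 0.02407 × 0.1358 = 3.269 × 10^-3 mol
n(I2) = n(S2O3^2-)/2 = 1.634 × 10^-3 mol
From the 2:1 ratio, n(Cu2+) in the aliquot = 2/1 × 1.634 × 10^-3 = 3.269 × 10^-3 mol
[Cu2+] = 3.269 × 10^-3 / 0.01028 = 0.3180 mol/L

0.3180 M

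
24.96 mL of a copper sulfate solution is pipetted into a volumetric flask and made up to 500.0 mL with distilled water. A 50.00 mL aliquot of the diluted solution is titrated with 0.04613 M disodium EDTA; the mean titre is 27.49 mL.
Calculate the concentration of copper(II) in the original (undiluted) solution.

Cu^2+ + EDTA^4- → [Cu(EDTA)]^2-
n(EDTA) = 0.02749 × 0.04613 = 1.268 × 10^-3 mol
n(Cu2+) in the aliquot = 1.268 × 10^-3 mol (1:1 ratio)
[Cu2+]_dilute = 1.268 × 10^-3 / 0.05000 = 0.02536 mol/L
Dilution factor = 500.0 / 24.96 = 20.03
[Cu2+]_stock = 0.02536 × 20.03 = 0.5081 mol/L

0.5081 M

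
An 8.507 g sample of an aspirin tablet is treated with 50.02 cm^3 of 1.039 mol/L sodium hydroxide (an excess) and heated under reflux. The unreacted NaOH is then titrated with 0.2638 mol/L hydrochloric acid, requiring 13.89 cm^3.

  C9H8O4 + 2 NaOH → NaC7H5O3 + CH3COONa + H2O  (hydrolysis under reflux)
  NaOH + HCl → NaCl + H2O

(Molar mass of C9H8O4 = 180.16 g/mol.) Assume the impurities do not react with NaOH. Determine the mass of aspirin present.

4.351 g

n(NaOH) added = 0.05002 × 1.039 = 0.05197 mol
n(HCl) used in back-titration = 0.01389 × 0.2638 = 3.664 × 10^-3 mol
n(NaOH) left over = 3.664 × 10^-3 mol (1:1 ratio)
n(NaOH) consumed by analyte = 0.05197 − 3.664 × 10^-3 = 0.04831 mol
From the 1:2 ratio, n(C9H8O4) = 1/2 × 0.04831 = 0.02415 mol
mass of C9H8O4 = 0.02415 × 180.16 = 4.351 g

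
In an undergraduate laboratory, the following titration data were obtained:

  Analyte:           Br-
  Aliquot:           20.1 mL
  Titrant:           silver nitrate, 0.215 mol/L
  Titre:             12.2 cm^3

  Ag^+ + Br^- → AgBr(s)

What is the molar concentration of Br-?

0.130 mol/L

n(AgNO3) = 0.0122 L × 0.215 mol/L = 2.62 × 10^-3 mol
n(Br-) = 2.62 × 10^-3 mol (1:1 mole ratio)
[Br-] = 2.62 × 10^-3 mol / 0.0201 L = 0.130 mol/L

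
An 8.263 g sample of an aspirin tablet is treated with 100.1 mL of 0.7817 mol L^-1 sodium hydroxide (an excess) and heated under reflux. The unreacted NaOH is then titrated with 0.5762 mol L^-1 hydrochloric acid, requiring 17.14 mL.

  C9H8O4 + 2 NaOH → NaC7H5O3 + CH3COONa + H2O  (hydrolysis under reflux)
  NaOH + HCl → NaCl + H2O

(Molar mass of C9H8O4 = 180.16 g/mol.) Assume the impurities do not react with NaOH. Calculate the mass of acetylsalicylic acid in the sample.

n(NaOH) added = 0.1001 × 0.7817 = 0.07825 mol
n(HCl) used in back-titration = 0.01714 × 0.5762 = 9.876 × 10^-3 mol
n(NaOH) left over = 9.876 × 10^-3 mol (1:1 ratio)
n(NaOH) consumed by analyte = 0.07825 − 9.876 × 10^-3 = 0.06837 mol
From the 1:2 ratio, n(C9H8O4) = 1/2 × 0.06837 = 0.03419 mol
mass of C9H8O4 = 0.03419 × 180.16 = 6.159 g

6.159 g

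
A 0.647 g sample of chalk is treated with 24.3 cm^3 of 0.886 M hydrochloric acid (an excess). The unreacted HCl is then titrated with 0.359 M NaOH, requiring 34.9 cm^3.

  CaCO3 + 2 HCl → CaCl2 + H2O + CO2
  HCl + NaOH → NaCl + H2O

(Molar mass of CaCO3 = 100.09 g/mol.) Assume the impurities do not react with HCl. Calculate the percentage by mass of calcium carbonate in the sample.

69.6 %

n(HCl) added = 0.0243 × 0.886 = 0.0215 mol
n(NaOH) used in back-titration = 0.0349 × 0.359 = 0.0125 mol
n(HCl) left over = 0.0125 mol (1:1 ratio)
n(HCl) consumed by analyte = 0.0215 − 0.0125 = 9.00 × 10^-3 mol
From the 1:2 ratio, n(CaCO3) = 1/2 × 9.00 × 10^-3 = 4.50 × 10^-3 mol
mass of CaCO3 = 4.50 × 10^-3 × 100.09 = 0.450 g
% CaCO3 = 0.450 / 0.647 × 100 = 69.6 %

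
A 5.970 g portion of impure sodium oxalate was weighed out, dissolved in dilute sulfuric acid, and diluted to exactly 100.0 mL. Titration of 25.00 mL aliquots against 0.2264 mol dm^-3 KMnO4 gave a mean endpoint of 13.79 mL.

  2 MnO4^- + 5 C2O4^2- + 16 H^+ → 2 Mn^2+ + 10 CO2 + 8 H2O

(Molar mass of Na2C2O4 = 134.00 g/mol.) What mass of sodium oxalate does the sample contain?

n(KMnO4) per titration = 0.01379 × 0.2264 = 3.122 × 10^-3 mol
From the 5:2 ratio, n(Na2C2O4) in each aliquot = 5/2 × 3.122 × 10^-3 = 7.805 × 10^-3 mol
n(Na2C2O4) in the whole flask = 7.805 × 10^-3 × 100.0/25.00 = 0.03122 mol
mass of Na2C2O4 = 0.03122 × 134.00 = 4.184 g

4.184 g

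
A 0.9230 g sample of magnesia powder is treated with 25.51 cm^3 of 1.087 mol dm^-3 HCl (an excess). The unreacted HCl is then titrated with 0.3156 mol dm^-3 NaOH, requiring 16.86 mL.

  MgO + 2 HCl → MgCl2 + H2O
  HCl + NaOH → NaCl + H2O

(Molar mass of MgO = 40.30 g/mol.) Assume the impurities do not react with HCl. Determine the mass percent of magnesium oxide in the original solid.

n(HCl) added = 0.02551 × 1.087 = 0.02773 mol
n(NaOH) used in back-titration = 0.01686 × 0.3156 = 5.321 × 10^-3 mol
n(HCl) left over = 5.321 × 10^-3 mol (1:1 ratio)
n(HCl) consumed by analyte = 0.02773 − 5.321 × 10^-3 = 0.02241 mol
From the 1:2 ratio, n(MgO) = 1/2 × 0.02241 = 0.01120 mol
mass of MgO = 0.01120 × 40.30 = 0.4515 g
% MgO = 0.4515 / 0.9230 × 100 = 48.92 %

48.92 %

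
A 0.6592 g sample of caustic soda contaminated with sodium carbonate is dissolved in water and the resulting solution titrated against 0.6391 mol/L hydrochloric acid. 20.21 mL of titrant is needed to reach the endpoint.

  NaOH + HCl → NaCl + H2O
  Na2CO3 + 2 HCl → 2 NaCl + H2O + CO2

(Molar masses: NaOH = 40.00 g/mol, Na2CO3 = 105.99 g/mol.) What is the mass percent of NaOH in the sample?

11.81 %

n(HCl) = 0.02021 × 0.6391 = 0.01292 mol
Let x = n(NaOH), y = n(Na2CO3).
Titrant: 1x + 2y = 0.01292;  mass: 40.00x + 105.99y = 0.6592
Solving, x = 1.946 × 10^-3 mol, y = 5.485 × 10^-3 mol
mass of NaOH = 1.946 × 10^-3 × 40.00 = 0.07786 g
% NaOH = 0.07786 / 0.6592 × 100 = 11.81 %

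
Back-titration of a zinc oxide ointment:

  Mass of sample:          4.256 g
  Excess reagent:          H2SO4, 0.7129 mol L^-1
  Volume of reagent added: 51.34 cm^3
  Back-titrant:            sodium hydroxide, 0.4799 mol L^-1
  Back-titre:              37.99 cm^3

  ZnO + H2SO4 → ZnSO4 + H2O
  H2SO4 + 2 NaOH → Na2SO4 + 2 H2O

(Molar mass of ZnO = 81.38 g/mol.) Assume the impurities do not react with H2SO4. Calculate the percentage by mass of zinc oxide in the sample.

52.55 %

n(H2SO4) added = 0.05134 × 0.7129 = 0.03660 mol
n(NaOH) used in back-titration = 0.03799 × 0.4799 = 0.01823 mol
From the 1:2 ratio, n(H2SO4) left over = 1/2 × 0.01823 = 9.116 × 10^-3 mol
n(H2SO4) consumed by analyte = 0.03660 − 9.116 × 10^-3 = 0.02748 mol
n(ZnO) = 0.02748 mol (1:1 ratio)
mass of ZnO = 0.02748 × 81.38 = 2.237 g
% ZnO = 2.237 / 4.256 × 100 = 52.55 %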